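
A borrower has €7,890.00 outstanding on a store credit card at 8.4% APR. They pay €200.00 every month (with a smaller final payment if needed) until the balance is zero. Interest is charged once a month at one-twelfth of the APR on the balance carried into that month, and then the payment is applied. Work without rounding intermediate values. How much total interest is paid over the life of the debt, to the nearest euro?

Monthly rate r = 8.4%/12 = 0.7% = 0.007.
Payoff takes n = ⌈−ln(1 − rB₀/P)/ln(1+r)⌉ = ⌈46.329⌉ = 47 payments; the last is €65.89.
Total paid = 46·€200.00 + €65.89 = €9,265.89.
Total interest = total paid − principal = €9,265.89 − €7,890.00 = €1,375.89.

€1,376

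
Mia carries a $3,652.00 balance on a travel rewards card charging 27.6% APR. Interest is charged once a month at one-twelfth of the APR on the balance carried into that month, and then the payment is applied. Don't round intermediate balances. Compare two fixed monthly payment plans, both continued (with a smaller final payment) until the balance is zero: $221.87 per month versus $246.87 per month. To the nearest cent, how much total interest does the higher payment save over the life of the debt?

$126.49

Monthly rate r = 27.6%/12 = 2.3% = 0.023.
At $221.87/mo: n = ⌈−ln(1 − rB₀/P)/ln(1+r)⌉ = 21 payments (last $204.70); total interest = total paid − $3,652.00 = $990.10.
At $246.87/mo: 19 payments (last $71.95); total interest $863.61.
Interest saved = $990.10 − $863.61 = $126.49.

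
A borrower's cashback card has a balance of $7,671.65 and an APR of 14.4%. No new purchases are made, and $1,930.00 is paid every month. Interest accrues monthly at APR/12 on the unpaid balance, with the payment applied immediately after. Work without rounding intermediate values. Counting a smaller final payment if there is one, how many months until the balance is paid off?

Monthly rate r = 14.4%/12 = 1.2% = 0.012.
Recurrence: B ← B·(1+r) − $1,930.00.
Month 1: interest $92.06; balance after payment $5,833.71.
Month 2: interest $70.00; balance after payment $3,973.71.
Month 3: interest $47.68; balance after payment $2,091.40.
Month 4: interest $25.10; balance after payment $186.50.
Month 5: interest $2.24; balance after payment $0.00.

5 payments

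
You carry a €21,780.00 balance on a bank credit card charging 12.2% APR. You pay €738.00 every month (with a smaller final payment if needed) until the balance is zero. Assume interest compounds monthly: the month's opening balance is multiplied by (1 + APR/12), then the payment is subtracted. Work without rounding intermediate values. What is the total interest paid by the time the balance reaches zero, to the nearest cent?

€4,247.45

Monthly rate r = 12.2%/12 = 1.01667% = 0.0101667.
Payoff takes n = ⌈−ln(1 − rB₀/P)/ln(1+r)⌉ = ⌈35.267⌉ = 36 payments; the last is €197.45.
Total paid = 35·€738.00 + €197.45 = €26,027.45.
Total interest = total paid − principal = €26,027.45 − €21,780.00 = €4,247.45.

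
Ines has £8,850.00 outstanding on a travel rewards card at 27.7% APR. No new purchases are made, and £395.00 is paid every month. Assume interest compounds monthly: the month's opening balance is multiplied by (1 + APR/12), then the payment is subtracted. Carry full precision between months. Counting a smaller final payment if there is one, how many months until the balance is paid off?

32 months

Monthly rate r = 27.7%/12 = 2.30833% = 0.0230833.
Recurrence: B ← B·(1+r) − £395.00.
Month 1: interest £204.29; balance after payment £8,659.29.
Month 2: interest £199.89; balance after payment £8,464.17.
Closed form: n = −ln(1 − rB₀/P)/ln(1+r) = −ln(0.48282)/ln(1.02308) ≈ 31.906, so the balance reaches zero during payment 32.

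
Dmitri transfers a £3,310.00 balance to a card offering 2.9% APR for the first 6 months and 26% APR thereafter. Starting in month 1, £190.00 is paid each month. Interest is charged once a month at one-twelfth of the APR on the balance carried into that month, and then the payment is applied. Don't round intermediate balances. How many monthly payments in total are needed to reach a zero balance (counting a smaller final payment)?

20 months

Promo months 1–6 at r₀ = 2.9%/12 = 0.00241667; months 7+ at r₁ = 26%/12 = 0.0216667.
After month 6: iterate B ← B·(1+r₀) − £190.00 for 6 months → £2,211.38.
Then at r₁ with £190.00/mo: n₂ = −ln(1 − r₁·B/P)/ln(1+r₁) ≈ 13.56 → 14 more payments.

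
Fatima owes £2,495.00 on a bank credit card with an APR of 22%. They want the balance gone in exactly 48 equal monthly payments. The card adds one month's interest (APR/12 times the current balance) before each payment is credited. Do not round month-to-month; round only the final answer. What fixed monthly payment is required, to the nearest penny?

Monthly rate r = 22%/12 = 1.83333% = 0.0183333.
Level-payment amortization: P = B₀·r / (1 − (1+r)^(−n)) = 2495.00·0.0183333 / (1 − 1.01833^(−48)).
Denominator 1 − (1+r)^(−48) = 0.581898306.
P = 45.7417 / 0.581898306 ≈ 78.61.

£78.61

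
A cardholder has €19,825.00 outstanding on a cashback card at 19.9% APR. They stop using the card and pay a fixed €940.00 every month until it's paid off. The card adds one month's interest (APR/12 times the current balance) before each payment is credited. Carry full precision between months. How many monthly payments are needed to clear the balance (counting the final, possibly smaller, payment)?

Monthly rate r = 19.9%/12 = 1.65833% = 0.0165833.
Recurrence: B ← B·(1+r) − €940.00.
Month 1: interest €328.76; balance after payment €19,213.76.
Month 2: interest €318.63; balance after payment €18,592.39.
Closed form: n = −ln(1 − rB₀/P)/ln(1+r) = −ln(0.65025)/ln(1.01658) ≈ 26.168, so the balance reaches zero during payment 27.

27 payments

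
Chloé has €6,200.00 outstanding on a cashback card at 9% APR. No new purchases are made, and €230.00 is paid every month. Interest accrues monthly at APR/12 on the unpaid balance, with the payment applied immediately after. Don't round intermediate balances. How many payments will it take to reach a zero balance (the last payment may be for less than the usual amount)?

Monthly rate r = 9%/12 = 0.75% = 0.0075.
Recurrence: B ← B·(1+r) − €230.00.
Month 1: interest €46.50; balance after payment €6,016.50.
Month 2: interest €45.12; balance after payment €5,831.62.
Closed form: n = −ln(1 − rB₀/P)/ln(1+r) = −ln(0.79783)/ln(1.0075) ≈ 30.228, so the balance reaches zero during payment 31.

31 payments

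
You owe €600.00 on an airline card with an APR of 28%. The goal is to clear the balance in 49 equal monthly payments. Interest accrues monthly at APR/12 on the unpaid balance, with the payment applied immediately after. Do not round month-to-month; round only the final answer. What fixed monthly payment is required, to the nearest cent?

Monthly rate r = 28%/12 = 2.33333% = 0.0233333.
Level-payment amortization: P = B₀·r / (1 − (1+r)^(−n)) = 600.00·0.0233333 / (1 − 1.02333^(−49)).
Denominator 1 − (1+r)^(−49) = 0.677030818.
P = 14 / 0.677030818 ≈ 20.68.

€20.68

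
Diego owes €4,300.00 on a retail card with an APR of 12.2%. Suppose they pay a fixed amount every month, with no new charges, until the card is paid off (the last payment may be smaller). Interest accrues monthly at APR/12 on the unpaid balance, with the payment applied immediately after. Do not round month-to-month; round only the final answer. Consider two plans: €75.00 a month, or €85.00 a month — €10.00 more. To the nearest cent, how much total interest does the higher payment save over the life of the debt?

Monthly rate r = 12.2%/12 = 1.01667% = 0.0101667.
At €75.00/mo: n = ⌈−ln(1 − rB₀/P)/ln(1+r)⌉ = 87 payments (last €33.34); total interest = total paid − €4,300.00 = €2,183.34.
At €85.00/mo: 72 payments (last €33.75); total interest €1,768.75.
Interest saved = €2,183.34 − €1,768.75 = €414.59.

€414.59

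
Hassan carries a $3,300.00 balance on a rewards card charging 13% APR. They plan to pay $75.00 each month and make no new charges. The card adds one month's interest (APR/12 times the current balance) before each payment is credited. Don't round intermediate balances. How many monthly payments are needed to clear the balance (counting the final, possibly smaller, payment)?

61 months

Monthly rate r = 13%/12 = 1.08333% = 0.0108333.
Recurrence: B ← B·(1+r) − $75.00.
Month 1: interest $35.75; balance after payment $3,260.75.
Month 2: interest $35.32; balance after payment $3,221.07.
Closed form: n = −ln(1 − rB₀/P)/ln(1+r) = −ln(0.52333)/ln(1.01083) ≈ 60.096, so the balance reaches zero during payment 61.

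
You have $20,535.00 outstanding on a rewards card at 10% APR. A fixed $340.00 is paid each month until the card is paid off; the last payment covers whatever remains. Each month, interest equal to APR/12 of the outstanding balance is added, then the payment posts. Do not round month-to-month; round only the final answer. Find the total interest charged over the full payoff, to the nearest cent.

$8,135.41

Monthly rate r = 10%/12 = 0.833333% = 0.00833333.
Payoff takes n = ⌈−ln(1 − rB₀/P)/ln(1+r)⌉ = ⌈84.324⌉ = 85 payments; the last is $110.41.
Total paid = 84·$340.00 + $110.41 = $28,670.41.
Total interest = total paid − principal = $28,670.41 − $20,535.00 = $8,135.41.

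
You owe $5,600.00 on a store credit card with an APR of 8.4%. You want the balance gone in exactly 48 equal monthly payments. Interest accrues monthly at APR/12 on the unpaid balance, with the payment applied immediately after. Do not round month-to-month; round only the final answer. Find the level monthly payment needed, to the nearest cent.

Monthly rate r = 8.4%/12 = 0.7% = 0.007.
Level-payment amortization: P = B₀·r / (1 − (1+r)^(−n)) = 5600.00·0.007 / (1 − 1.007^(−48)).
Denominator 1 − (1+r)^(−48) = 0.284539909.
P = 39.2 / 0.284539909 ≈ 137.77.

$137.77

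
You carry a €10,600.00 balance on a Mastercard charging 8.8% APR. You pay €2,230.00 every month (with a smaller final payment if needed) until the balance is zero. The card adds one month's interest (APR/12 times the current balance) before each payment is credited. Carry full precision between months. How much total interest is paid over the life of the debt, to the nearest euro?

Monthly rate r = 8.8%/12 = 0.733333% = 0.00733333.
Payoff takes n = ⌈−ln(1 − rB₀/P)/ln(1+r)⌉ = ⌈4.856⌉ = 5 payments; the last is €1,909.67.
Total paid = 4·€2,230.00 + €1,909.67 = €10,829.67.
Total interest = total paid − principal = €10,829.67 − €10,600.00 = €229.67.

€230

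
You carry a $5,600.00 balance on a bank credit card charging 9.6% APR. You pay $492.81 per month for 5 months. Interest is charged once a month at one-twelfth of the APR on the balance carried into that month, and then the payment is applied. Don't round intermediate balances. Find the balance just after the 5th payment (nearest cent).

$3,323.82

Monthly rate r = 9.6%/12 = 0.8% = 0.008.
Each month: B ← B·(1+r) − $492.81.
Month 1: interest $44.80; balance after payment $5,151.99.
Month 2: interest $41.22; balance after payment $4,700.40.
Month 3: interest $37.60; balance after payment $4,245.19.
Month 4: interest $33.96; balance after payment $3,786.34.
Month 5: interest $30.29; balance after payment $3,323.82.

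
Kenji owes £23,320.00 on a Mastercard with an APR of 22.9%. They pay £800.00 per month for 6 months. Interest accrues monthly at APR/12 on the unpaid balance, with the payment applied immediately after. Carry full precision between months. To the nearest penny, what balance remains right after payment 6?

£21,085.91

Monthly rate r = 22.9%/12 = 1.90833% = 0.0190833.
Each month: B ← B·(1+r) − £800.00.
Month 1: interest £445.02; balance after payment £22,965.02.
Month 2: interest £438.25; balance after payment £22,603.27.
Month 3: interest £431.35; balance after payment £22,234.62.
Month 4: interest £424.31; balance after payment £21,858.93.
Month 5: interest £417.14; balance after payment £21,476.07.
Month 6: interest £409.84; balance after payment £21,085.91.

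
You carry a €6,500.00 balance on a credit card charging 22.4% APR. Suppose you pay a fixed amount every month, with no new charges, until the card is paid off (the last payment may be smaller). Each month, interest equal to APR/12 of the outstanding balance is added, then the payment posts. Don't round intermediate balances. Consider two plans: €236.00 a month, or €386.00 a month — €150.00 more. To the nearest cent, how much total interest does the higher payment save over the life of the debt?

Monthly rate r = 22.4%/12 = 1.86667% = 0.0186667.
At €236.00/mo: n = ⌈−ln(1 − rB₀/P)/ln(1+r)⌉ = 40 payments (last €6.61); total interest = total paid − €6,500.00 = €2,710.61.
At €386.00/mo: 21 payments (last €156.86); total interest €1,376.86.
Interest saved = €2,710.61 − €1,376.86 = €1,333.75.

€1,333.75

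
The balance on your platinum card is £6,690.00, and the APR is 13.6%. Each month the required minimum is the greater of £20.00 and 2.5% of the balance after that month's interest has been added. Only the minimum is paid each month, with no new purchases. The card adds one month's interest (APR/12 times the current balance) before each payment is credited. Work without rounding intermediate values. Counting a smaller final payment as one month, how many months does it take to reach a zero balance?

Monthly rate r = 13.6%/12 = 1.13333% = 0.0113333.
While 2.5% of the post-interest balance exceeds £20.00, each month B ← (B·(1+r))·(1 − 0.025), i.e. B shrinks by the factor (1+r)·0.975 = 0.98605.
This holds for months 1–152. Entering month 153 the balance is £790.80; 2.5% of the post-interest balance is now below £20.00, so the flat £20.00 minimum applies from here.
From month 153 a fixed £20.00 at rate r clears £790.80 in 53 more payments. Total: 152 + 53 = 205 months.

205 months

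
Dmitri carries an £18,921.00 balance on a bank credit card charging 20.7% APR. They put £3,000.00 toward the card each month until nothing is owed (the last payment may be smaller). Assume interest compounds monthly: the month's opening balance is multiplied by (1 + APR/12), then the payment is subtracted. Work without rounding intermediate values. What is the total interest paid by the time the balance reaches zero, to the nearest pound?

£1,288

Monthly rate r = 20.7%/12 = 1.725% = 0.01725.
Payoff takes n = ⌈−ln(1 − rB₀/P)/ln(1+r)⌉ = ⌈6.735⌉ = 7 payments; the last is £2,208.86.
Total paid = 6·£3,000.00 + £2,208.86 = £20,208.86.
Total interest = total paid − principal = £20,208.86 − £18,921.00 = £1,287.86.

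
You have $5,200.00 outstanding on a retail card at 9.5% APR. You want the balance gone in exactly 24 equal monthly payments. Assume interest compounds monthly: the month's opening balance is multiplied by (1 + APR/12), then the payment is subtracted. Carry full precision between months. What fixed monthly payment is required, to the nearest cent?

$238.76

Monthly rate r = 9.5%/12 = 0.791667% = 0.00791667.
Level-payment amortization: P = B₀·r / (1 − (1+r)^(−n)) = 5200.00·0.00791667 / (1 − 1.00792^(−24)).
Denominator 1 − (1+r)^(−24) = 0.172421955.
P = 41.1667 / 0.172421955 ≈ 238.76.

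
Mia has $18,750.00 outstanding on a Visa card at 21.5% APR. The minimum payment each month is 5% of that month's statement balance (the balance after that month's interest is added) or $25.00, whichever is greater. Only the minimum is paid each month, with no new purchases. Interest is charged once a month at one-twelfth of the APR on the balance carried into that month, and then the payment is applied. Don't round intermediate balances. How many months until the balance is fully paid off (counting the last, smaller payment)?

134 months

Monthly rate r = 21.5%/12 = 1.79167% = 0.0179167.
While 5% of the post-interest balance exceeds $25.00, each month B ← (B·(1+r))·(1 − 0.05), i.e. B shrinks by the factor (1+r)·0.95 = 0.96702.
This holds for months 1–109. Entering month 110 the balance is $484.74; 5% of the post-interest balance is now below $25.00, so the flat $25.00 minimum applies from here.
From month 110 a fixed $25.00 at rate r clears $484.74 in 25 more payments. Total: 109 + 25 = 134 months.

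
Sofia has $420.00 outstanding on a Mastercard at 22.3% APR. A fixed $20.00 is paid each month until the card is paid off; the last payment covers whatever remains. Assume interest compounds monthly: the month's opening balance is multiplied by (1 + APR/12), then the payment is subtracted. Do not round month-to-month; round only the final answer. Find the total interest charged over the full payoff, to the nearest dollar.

$117

Monthly rate r = 22.3%/12 = 1.85833% = 0.0185833.
Payoff takes n = ⌈−ln(1 − rB₀/P)/ln(1+r)⌉ = ⌈26.868⌉ = 27 payments; the last is $17.37.
Total paid = 26·$20.00 + $17.37 = $537.37.
Total interest = total paid − principal = $537.37 − $420.00 = $117.37.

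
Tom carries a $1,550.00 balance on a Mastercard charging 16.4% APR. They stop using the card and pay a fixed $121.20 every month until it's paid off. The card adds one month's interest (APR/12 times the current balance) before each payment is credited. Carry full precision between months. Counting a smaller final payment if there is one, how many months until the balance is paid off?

Monthly rate r = 16.4%/12 = 1.36667% = 0.0136667.
Recurrence: B ← B·(1+r) − $121.20.
Month 1: interest $21.18; balance after payment $1,449.98.
Month 2: interest $19.82; balance after payment $1,348.60.
Closed form: n = −ln(1 − rB₀/P)/ln(1+r) = −ln(0.82522)/ln(1.01367) ≈ 14.152, so the balance reaches zero during payment 15.

15 payments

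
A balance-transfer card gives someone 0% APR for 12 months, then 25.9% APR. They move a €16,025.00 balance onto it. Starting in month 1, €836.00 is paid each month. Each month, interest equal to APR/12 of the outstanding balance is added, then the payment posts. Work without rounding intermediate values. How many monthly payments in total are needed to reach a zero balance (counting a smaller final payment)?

20 months

Promo months 1–12 at r₀ = 0%/12 = 0; months 13+ at r₁ = 25.9%/12 = 0.0215833.
After month 12 (no interest yet): B = €16,025.00 − 12·€836.00 = €5,993.00.
Then at r₁ with €836.00/mo: n₂ = −ln(1 − r₁·B/P)/ln(1+r₁) ≈ 7.87 → 8 more payments.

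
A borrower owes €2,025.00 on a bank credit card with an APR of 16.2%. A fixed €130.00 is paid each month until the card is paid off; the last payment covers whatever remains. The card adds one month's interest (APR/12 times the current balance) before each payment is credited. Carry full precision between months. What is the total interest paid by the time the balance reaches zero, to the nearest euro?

€264

Monthly rate r = 16.2%/12 = 1.35% = 0.0135.
Payoff takes n = ⌈−ln(1 − rB₀/P)/ln(1+r)⌉ = ⌈17.606⌉ = 18 payments; the last is €78.96.
Total paid = 17·€130.00 + €78.96 = €2,288.96.
Total interest = total paid − principal = €2,288.96 − €2,025.00 = €263.96.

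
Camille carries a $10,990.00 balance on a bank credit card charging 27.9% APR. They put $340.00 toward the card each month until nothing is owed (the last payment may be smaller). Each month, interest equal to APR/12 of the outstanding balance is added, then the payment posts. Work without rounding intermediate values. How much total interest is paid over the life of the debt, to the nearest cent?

Monthly rate r = 27.9%/12 = 2.325% = 0.02325.
Payoff takes n = ⌈−ln(1 − rB₀/P)/ln(1+r)⌉ = ⌈60.582⌉ = 61 payments; the last is $198.75.
Total paid = 60·$340.00 + $198.75 = $20,598.75.
Total interest = total paid − principal = $20,598.75 − $10,990.00 = $9,608.75.

$9,608.75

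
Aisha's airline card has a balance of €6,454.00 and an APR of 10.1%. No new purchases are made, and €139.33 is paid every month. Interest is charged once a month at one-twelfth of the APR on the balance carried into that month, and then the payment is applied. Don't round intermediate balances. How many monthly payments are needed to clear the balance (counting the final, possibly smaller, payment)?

Monthly rate r = 10.1%/12 = 0.841667% = 0.00841667.
Recurrence: B ← B·(1+r) − €139.33.
Month 1: interest €54.32; balance after payment €6,368.99.
Month 2: interest €53.61; balance after payment €6,283.27.
Closed form: n = −ln(1 − rB₀/P)/ln(1+r) = −ln(0.61013)/ln(1.00842) ≈ 58.950, so the balance reaches zero during payment 59.

59 payments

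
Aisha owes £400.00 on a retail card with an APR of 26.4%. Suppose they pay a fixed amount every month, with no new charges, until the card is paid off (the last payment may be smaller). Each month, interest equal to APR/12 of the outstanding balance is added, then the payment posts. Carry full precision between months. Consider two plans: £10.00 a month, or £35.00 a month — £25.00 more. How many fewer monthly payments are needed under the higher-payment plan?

84 fewer payments

Monthly rate r = 26.4%/12 = 2.2% = 0.022.
At £10.00/mo: n = ⌈−ln(1 − rB₀/P)/ln(1+r)⌉ = 98 payments (last £4.35); total interest = total paid − £400.00 = £574.35.
At £35.00/mo: 14 payments (last £10.84); total interest £65.84.
Payments saved = 98 − 14 = 84.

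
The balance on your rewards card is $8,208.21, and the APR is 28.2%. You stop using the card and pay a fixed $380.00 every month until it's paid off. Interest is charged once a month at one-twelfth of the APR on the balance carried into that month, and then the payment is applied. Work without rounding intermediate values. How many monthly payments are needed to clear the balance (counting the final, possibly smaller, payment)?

Monthly rate r = 28.2%/12 = 2.35% = 0.0235.
Recurrence: B ← B·(1+r) − $380.00.
Month 1: interest $192.89; balance after payment $8,021.10.
Month 2: interest $188.50; balance after payment $7,829.60.
Closed form: n = −ln(1 − rB₀/P)/ln(1+r) = −ln(0.49239)/ln(1.0235) ≈ 30.501, so the balance reaches zero during payment 31.

31 payments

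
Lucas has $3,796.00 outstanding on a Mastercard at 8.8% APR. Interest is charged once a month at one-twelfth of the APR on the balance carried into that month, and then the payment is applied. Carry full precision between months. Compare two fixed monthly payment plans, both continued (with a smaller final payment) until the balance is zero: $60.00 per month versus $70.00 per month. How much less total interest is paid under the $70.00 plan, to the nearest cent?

$263.46

Monthly rate r = 8.8%/12 = 0.733333% = 0.00733333.
At $60.00/mo: n = ⌈−ln(1 − rB₀/P)/ln(1+r)⌉ = 86 payments (last $20.41); total interest = total paid − $3,796.00 = $1,324.41.
At $70.00/mo: 70 payments (last $26.95); total interest $1,060.95.
Interest saved = $1,324.41 − $1,060.95 = $263.46.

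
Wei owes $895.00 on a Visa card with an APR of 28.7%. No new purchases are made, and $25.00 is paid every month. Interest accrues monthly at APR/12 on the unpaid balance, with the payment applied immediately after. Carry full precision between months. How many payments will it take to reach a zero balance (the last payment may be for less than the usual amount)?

83 months

Monthly rate r = 28.7%/12 = 2.39167% = 0.0239167.
Recurrence: B ← B·(1+r) − $25.00.
Month 1: interest $21.41; balance after payment $891.41.
Month 2: interest $21.32; balance after payment $887.72.
Closed form: n = −ln(1 − rB₀/P)/ln(1+r) = −ln(0.14378)/ln(1.02392) ≈ 82.058, so the balance reaches zero during payment 83.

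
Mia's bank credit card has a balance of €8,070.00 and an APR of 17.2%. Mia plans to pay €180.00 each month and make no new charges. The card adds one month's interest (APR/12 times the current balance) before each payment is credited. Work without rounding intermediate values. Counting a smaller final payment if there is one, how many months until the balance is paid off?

73 payments

Monthly rate r = 17.2%/12 = 1.43333% = 0.0143333.
Recurrence: B ← B·(1+r) − €180.00.
Month 1: interest €115.67; balance after payment €8,005.67.
Month 2: interest €114.75; balance after payment €7,940.42.
Closed form: n = −ln(1 − rB₀/P)/ln(1+r) = −ln(0.35739)/ln(1.01433) ≈ 72.299, so the balance reaches zero during payment 73.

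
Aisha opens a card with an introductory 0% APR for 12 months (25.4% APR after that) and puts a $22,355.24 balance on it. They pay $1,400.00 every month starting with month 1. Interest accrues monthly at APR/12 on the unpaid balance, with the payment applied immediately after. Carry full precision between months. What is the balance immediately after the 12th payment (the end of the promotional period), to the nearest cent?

Promo months 1–12 at r₀ = 0%/12 = 0; months 13+ at r₁ = 25.4%/12 = 0.0211667.
After month 12 (no interest yet): B = $22,355.24 − 12·$1,400.00 = $5,555.24.

$5,555.24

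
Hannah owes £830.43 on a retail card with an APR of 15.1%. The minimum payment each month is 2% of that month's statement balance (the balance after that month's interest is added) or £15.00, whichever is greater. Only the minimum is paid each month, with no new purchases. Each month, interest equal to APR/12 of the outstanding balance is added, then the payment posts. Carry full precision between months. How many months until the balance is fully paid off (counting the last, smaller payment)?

Monthly rate r = 15.1%/12 = 1.25833% = 0.0125833.
While 2% of the post-interest balance exceeds £15.00, each month B ← (B·(1+r))·(1 − 0.02), i.e. B shrinks by the factor (1+r)·0.98 = 0.99233.
This holds for months 1–15. Entering month 16 the balance is £739.87; 2% of the post-interest balance is now below £15.00, so the flat £15.00 minimum applies from here.
From month 16 a fixed £15.00 at rate r clears £739.87 in 78 more payments. Total: 15 + 78 = 93 months.

93 months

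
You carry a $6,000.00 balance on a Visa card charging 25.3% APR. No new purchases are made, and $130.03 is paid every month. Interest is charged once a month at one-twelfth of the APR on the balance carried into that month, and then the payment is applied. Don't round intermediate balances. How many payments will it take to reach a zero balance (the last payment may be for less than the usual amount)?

Monthly rate r = 25.3%/12 = 2.10833% = 0.0210833.
Recurrence: B ← B·(1+r) − $130.03.
Month 1: interest $126.50; balance after payment $5,996.47.
Month 2: interest $126.43; balance after payment $5,992.87.
Closed form: n = −ln(1 − rB₀/P)/ln(1+r) = −ln(0.027148)/ln(1.02108) ≈ 172.855, so the balance reaches zero during payment 173.

173 payments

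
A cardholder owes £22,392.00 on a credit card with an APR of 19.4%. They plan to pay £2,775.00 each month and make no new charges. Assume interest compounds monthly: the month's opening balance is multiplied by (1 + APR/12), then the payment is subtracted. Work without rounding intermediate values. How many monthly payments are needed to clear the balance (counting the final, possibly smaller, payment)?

9 months

Monthly rate r = 19.4%/12 = 1.61667% = 0.0161667.
Recurrence: B ← B·(1+r) − £2,775.00.
Month 1: interest £362.00; balance after payment £19,979.00.
Month 2: interest £322.99; balance after payment £17,527.00.
Closed form: n = −ln(1 − rB₀/P)/ln(1+r) = −ln(0.86955)/ln(1.01617) ≈ 8.716, so the balance reaches zero during payment 9.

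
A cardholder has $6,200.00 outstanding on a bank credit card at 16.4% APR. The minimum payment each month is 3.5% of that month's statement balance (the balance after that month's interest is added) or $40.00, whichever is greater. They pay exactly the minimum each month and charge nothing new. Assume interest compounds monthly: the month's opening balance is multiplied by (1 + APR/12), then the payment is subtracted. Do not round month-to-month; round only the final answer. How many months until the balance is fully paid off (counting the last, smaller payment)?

Monthly rate r = 16.4%/12 = 1.36667% = 0.0136667.
While 3.5% of the post-interest balance exceeds $40.00, each month B ← (B·(1+r))·(1 − 0.035), i.e. B shrinks by the factor (1+r)·0.965 = 0.97819.
This holds for months 1–78. Entering month 79 the balance is $1,110.06; 3.5% of the post-interest balance is now below $40.00, so the flat $40.00 minimum applies from here.
From month 79 a fixed $40.00 at rate r clears $1,110.06 in 36 more payments. Total: 78 + 36 = 114 months.

114 months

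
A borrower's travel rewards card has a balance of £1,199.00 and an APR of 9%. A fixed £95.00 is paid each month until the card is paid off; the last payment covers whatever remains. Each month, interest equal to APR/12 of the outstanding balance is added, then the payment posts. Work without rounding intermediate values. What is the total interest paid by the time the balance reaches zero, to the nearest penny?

£65.40

Monthly rate r = 9%/12 = 0.75% = 0.0075.
Payoff takes n = ⌈−ln(1 − rB₀/P)/ln(1+r)⌉ = ⌈13.309⌉ = 14 payments; the last is £29.40.
Total paid = 13·£95.00 + £29.40 = £1,264.40.
Total interest = total paid − principal = £1,264.40 − £1,199.00 = £65.40.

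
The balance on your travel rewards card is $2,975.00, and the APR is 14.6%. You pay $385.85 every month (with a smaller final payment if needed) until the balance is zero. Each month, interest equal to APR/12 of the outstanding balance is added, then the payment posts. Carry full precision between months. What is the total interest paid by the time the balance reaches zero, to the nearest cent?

Monthly rate r = 14.6%/12 = 1.21667% = 0.0121667.
Payoff takes n = ⌈−ln(1 − rB₀/P)/ln(1+r)⌉ = ⌈8.145⌉ = 9 payments; the last is $56.39.
Total paid = 8·$385.85 + $56.39 = $3,143.19.
Total interest = total paid − principal = $3,143.19 − $2,975.00 = $168.19.

$168.19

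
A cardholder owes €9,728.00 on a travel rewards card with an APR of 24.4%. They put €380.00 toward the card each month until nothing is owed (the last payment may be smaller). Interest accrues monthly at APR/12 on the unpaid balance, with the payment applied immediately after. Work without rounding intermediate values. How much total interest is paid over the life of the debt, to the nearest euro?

Monthly rate r = 24.4%/12 = 2.03333% = 0.0203333.
Payoff takes n = ⌈−ln(1 − rB₀/P)/ln(1+r)⌉ = ⌈36.518⌉ = 37 payments; the last is €197.73.
Total paid = 36·€380.00 + €197.73 = €13,877.73.
Total interest = total paid − principal = €13,877.73 − €9,728.00 = €4,149.73.

€4,150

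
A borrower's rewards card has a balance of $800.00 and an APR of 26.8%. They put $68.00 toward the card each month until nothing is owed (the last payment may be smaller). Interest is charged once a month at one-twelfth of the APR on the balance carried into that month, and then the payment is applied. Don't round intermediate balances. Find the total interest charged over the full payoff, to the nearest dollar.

$139

Monthly rate r = 26.8%/12 = 2.23333% = 0.0223333.
Payoff takes n = ⌈−ln(1 − rB₀/P)/ln(1+r)⌉ = ⌈13.801⌉ = 14 payments; the last is $54.56.
Total paid = 13·$68.00 + $54.56 = $938.56.
Total interest = total paid − principal = $938.56 − $800.00 = $138.56.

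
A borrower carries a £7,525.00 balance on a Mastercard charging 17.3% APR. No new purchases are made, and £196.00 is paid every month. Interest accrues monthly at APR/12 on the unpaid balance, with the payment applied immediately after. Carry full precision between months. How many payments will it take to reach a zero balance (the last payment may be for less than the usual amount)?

57 payments

Monthly rate r = 17.3%/12 = 1.44167% = 0.0144167.
Recurrence: B ← B·(1+r) − £196.00.
Month 1: interest £108.49; balance after payment £7,437.49.
Month 2: interest £107.22; balance after payment £7,348.71.
Closed form: n = −ln(1 − rB₀/P)/ln(1+r) = −ln(0.4465)/ln(1.01442) ≈ 56.331, so the balance reaches zero during payment 57.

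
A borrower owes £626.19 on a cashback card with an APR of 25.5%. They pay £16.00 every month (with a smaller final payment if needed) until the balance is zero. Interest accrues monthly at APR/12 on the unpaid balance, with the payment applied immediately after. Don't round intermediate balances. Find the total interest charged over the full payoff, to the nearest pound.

£730

Monthly rate r = 25.5%/12 = 2.125% = 0.02125.
Payoff takes n = ⌈−ln(1 − rB₀/P)/ln(1+r)⌉ = ⌈84.735⌉ = 85 payments; the last is £11.80.
Total paid = 84·£16.00 + £11.80 = £1,355.80.
Total interest = total paid − principal = £1,355.80 − £626.19 = £729.61.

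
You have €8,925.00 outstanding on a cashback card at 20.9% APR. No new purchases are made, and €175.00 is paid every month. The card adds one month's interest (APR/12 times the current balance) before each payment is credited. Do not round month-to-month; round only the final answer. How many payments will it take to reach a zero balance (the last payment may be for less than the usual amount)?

127 months

Monthly rate r = 20.9%/12 = 1.74167% = 0.0174167.
Recurrence: B ← B·(1+r) − €175.00.
Month 1: interest €155.44; balance after payment €8,905.44.
Month 2: interest €155.10; balance after payment €8,885.55.
Closed form: n = −ln(1 − rB₀/P)/ln(1+r) = −ln(0.11175)/ln(1.01742) ≈ 126.920, so the balance reaches zero during payment 127.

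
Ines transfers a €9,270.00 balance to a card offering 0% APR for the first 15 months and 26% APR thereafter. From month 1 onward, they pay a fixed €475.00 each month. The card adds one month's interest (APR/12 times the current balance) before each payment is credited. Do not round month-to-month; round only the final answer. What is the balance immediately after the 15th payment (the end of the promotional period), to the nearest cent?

Promo months 1–15 at r₀ = 0%/12 = 0; months 16+ at r₁ = 26%/12 = 0.0216667.
After month 15 (no interest yet): B = €9,270.00 − 15·€475.00 = €2,145.00.

€2,145.00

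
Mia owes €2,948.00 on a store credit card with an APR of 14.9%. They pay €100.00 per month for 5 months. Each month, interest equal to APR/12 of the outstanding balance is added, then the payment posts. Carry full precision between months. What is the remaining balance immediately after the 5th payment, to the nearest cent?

€2,623.05

Monthly rate r = 14.9%/12 = 1.24167% = 0.0124167.
Each month: B ← B·(1+r) − €100.00.
Month 1: interest €36.60; balance after payment €2,884.60.
Month 2: interest €35.82; balance after payment €2,820.42.
Month 3: interest €35.02; balance after payment €2,755.44.
Month 4: interest €34.21; balance after payment €2,689.66.
Month 5: interest €33.40; balance after payment €2,623.05.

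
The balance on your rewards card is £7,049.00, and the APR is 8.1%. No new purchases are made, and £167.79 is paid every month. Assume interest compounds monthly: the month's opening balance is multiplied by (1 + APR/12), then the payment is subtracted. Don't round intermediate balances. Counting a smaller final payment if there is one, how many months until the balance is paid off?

Monthly rate r = 8.1%/12 = 0.675% = 0.00675.
Recurrence: B ← B·(1+r) − £167.79.
Month 1: interest £47.58; balance after payment £6,928.79.
Month 2: interest £46.77; balance after payment £6,807.77.
Closed form: n = −ln(1 − rB₀/P)/ln(1+r) = −ln(0.71643)/ln(1.00675) ≈ 49.571, so the balance reaches zero during payment 50.

50 months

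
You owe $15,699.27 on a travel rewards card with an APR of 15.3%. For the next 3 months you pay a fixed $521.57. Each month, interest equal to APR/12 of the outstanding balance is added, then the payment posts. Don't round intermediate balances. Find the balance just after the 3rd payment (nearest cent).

$14,722.71

Monthly rate r = 15.3%/12 = 1.275% = 0.01275.
Each month: B ← B·(1+r) − $521.57.
Month 1: interest $200.17; balance after payment $15,377.87.
Month 2: interest $196.07; balance after payment $15,052.36.
Month 3: interest $191.92; balance after payment $14,722.71.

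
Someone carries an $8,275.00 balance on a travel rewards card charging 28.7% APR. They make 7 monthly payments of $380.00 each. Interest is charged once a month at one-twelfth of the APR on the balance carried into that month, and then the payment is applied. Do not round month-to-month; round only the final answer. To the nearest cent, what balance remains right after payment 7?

Monthly rate r = 28.7%/12 = 2.39167% = 0.0239167.
Each month: B ← B·(1+r) − $380.00.
Month 1: interest $197.91; balance after payment $8,092.91.
Month 2: interest $193.56; balance after payment $7,906.47.
Month 3: interest $189.10; balance after payment $7,715.56.
Month 4: interest $184.53; balance after payment $7,520.09.
Month 5: interest $179.86; balance after payment $7,319.95.
Month 6: interest $175.07; balance after payment $7,115.02.
Month 7: interest $170.17; balance after payment $6,905.18.

$6,905.18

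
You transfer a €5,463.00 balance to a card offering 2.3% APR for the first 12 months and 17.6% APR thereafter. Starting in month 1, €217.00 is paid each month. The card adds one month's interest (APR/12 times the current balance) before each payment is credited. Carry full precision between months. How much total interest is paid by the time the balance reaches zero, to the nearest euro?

€466

Promo months 1–12 at r₀ = 2.3%/12 = 0.00191667; months 13+ at r₁ = 17.6%/12 = 0.0146667.
After month 12: iterate B ← B·(1+r₀) − €217.00 for 12 months → €2,958.36.
Then at r₁ with €217.00/mo: n₂ = −ln(1 − r₁·B/P)/ln(1+r₁) ≈ 15.32 → 16 more payments.
Total paid = 27·€217.00 + €70.08 = €5,929.08; interest = €5,929.08 − €5,463.00 = €466.08.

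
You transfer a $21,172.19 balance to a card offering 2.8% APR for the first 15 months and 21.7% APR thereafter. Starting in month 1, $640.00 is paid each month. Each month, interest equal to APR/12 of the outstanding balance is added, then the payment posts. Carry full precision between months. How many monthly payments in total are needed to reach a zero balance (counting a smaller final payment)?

39 payments

Promo months 1–15 at r₀ = 2.8%/12 = 0.00233333; months 16+ at r₁ = 21.7%/12 = 0.0180833.
After month 15: iterate B ← B·(1+r₀) − $640.00 for 15 months → $12,167.05.
Then at r₁ with $640.00/mo: n₂ = −ln(1 − r₁·B/P)/ln(1+r₁) ≈ 23.51 → 24 more payments.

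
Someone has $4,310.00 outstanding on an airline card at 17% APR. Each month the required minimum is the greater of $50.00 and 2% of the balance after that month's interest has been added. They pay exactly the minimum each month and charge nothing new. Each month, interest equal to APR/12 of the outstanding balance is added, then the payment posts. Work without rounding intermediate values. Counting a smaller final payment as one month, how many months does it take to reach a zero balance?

Monthly rate r = 17%/12 = 1.41667% = 0.0141667.
While 2% of the post-interest balance exceeds $50.00, each month B ← (B·(1+r))·(1 − 0.02), i.e. B shrinks by the factor (1+r)·0.98 = 0.99388.
This holds for months 1–92. Entering month 93 the balance is $2,450.95; 2% of the post-interest balance is now below $50.00, so the flat $50.00 minimum applies from here.
From month 93 a fixed $50.00 at rate r clears $2,450.95 in 85 more payments. Total: 92 + 85 = 177 months.

177 months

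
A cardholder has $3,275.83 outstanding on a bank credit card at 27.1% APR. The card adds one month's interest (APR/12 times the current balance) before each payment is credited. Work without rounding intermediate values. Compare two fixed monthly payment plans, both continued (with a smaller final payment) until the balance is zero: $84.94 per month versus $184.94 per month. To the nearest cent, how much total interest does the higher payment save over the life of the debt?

$3,557.51

Monthly rate r = 27.1%/12 = 2.25833% = 0.0225833.
At $84.94/mo: n = ⌈−ln(1 − rB₀/P)/ln(1+r)⌉ = 92 payments (last $58.76); total interest = total paid − $3,275.83 = $4,512.47.
At $184.94/mo: 23 payments (last $162.11); total interest $954.96.
Interest saved = $4,512.47 − $954.96 = $3,557.51.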